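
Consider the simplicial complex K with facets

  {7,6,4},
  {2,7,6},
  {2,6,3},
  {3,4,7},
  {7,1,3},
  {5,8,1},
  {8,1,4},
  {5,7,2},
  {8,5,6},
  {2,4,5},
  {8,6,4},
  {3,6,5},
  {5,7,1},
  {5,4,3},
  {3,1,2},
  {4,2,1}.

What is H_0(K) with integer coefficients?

H_0 = Z.

Take the total order 1 < 2 < 3 < 4 < 5 < 6 < 7 < 8 on the vertex set. Then K (dimension 2) consists of the simplices:

  0-simplices (8): [1], [2], [3], [4], [5], [6], [7], [8]
  1-simplices (24): (24 of them)
  2-simplices (16): [1,2,3], [1,2,4], [1,3,7], [1,4,8], [1,5,7], [1,5,8], [2,3,6], [2,4,5], [2,5,7], [2,6,7], [3,4,5], [3,4,7], [3,5,6], [4,6,7], [4,6,8], [5,6,8]

so the chain groups are C_0 ≅ Z^8, C_1 ≅ Z^24, C_2 ≅ Z^16.

Boundary ∂_1: C_1 → C_0 is given by ∂[p,q] = [q] − [p]. For instance
  ∂[4,6] = [6] − [4].
As a 8×24 matrix over Z this has rank 7, with invariant factors (1,1,1,1,1,1,1).

Boundary ∂_2: C_2 → C_1 maps a triangle to the signed sum of its edges. For instance
  ∂[1,4,8] = [4,8] − [1,8] + [1,4],
  ∂[2,6,7] = [6,7] − [2,7] + [2,6].
As a 24×16 matrix over Z this has rank 15, with invariant factors (1,1,1,1,1,1,1,1,1,1,1,1,1,1,1).

Now H_k = ker ∂_k / im ∂_{k+1}, so:

  H_0: rank C_0 − rank ∂_1 = 8 − 7 = 1, and the invariant factors of ∂_1 are all 1, so H_0 = Z.

(K is a triangulation of the torus T^2.)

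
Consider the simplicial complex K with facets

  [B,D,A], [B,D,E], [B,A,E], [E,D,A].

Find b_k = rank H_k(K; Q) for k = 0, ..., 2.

We work with the vertex ordering A < B < D < E. The simplices of K, each written with vertices in increasing order, are:

  0-simplices (4): A, B, D, E
  1-simplices (6): AB, AD, AE, BD, BE, DE
  2-simplices (4): ABD, ABE, ADE, BDE

giving chain groups C_0 ≅ Z^4, C_1 ≅ Z^6, C_2 ≅ Z^4.

Boundary ∂_1: C_1 → C_0 maps an edge to its endpoints' difference, ∂[p,q] = q − p.
This gives a 4×6 integer matrix of rank 3; reducing to Smith normal form yields diagonal entries (1,1,1).

The boundary map ∂_2: C_2 → C_1 maps a triangle to the signed sum of its edges. For instance
  ∂ABD = BD − AD + AB,
  ∂ADE = DE − AE + AD.
The resulting 6×4 matrix has rank 3, and its Smith normal form has invariant factors (1,1,1).

From H_k ≅ ker(∂_k) / im(∂_{k+1}) we obtain:

  H_0: rank C_0 − rank ∂_1 = 4 − 3 = 1, and the invariant factors of ∂_1 are all 1, so H_0 = Z.
  H_1: rank ker ∂_1 − rank ∂_2 = (6 − 3) − 3 = 0, and the invariant factors of ∂_2 are all 1, so H_1 = 0.
  H_2: rank ker ∂_2 − rank ∂_3 = (4 − 3) − 0 = 1, and there is no ∂_3, so H_2 = Z.

As a check, the Euler characteristic is 4 − 6 + 4 = 2, which agrees with 1 − 0 + 1 = 2.

Hence the Betti numbers are b_0 = 1, b_1 = 0, b_2 = 1.

b_0 = 1, b_1 = 0, b_2 = 1.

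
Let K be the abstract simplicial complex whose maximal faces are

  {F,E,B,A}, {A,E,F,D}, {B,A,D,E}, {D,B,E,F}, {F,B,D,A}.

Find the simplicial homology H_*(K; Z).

K has 5 vertices, 10 edges, 10 triangles, 5 3-simplices.
rank ∂_0 = 0, rank ∂_1 = 4 ⇒ b_0 = 5 − 0 − 4 = 1; all invariant factors of ∂_1 are 1 so no torsion. So H_0 ≅ Z.
rank ∂_1 = 4, rank ∂_2 = 6 ⇒ b_1 = 10 − 4 − 6 = 0; all invariant factors of ∂_2 are 1 so no torsion. So H_1 ≅ 0.
rank ∂_2 = 6, rank ∂_3 = 4 ⇒ b_2 = 10 − 6 − 4 = 0; all invariant factors of ∂_3 are 1 so no torsion. So H_2 ≅ 0.
rank ∂_3 = 4, rank ∂_4 = 0 ⇒ b_3 = 5 − 4 − 0 = 1. So H_3 ≅ Z.

H_0 ≅ Z,  H_1 = 0,  H_2 = 0,  H_3 ≅ Z.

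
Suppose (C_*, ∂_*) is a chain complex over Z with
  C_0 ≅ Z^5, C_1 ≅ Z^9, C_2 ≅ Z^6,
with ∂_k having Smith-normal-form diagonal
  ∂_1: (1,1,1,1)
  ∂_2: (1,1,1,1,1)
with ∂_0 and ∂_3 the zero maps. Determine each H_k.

H_0: b_0 = 5 − 0 − 4 = 1; torsion from ∂_1 factors > 1: none. So H_0 ≅ Z.
H_1: b_1 = 9 − 4 − 5 = 0; torsion from ∂_2 factors > 1: none. So H_1 ≅ 0.
H_2: b_2 = 6 − 5 − 0 = 1; torsion from ∂_3 factors > 1: none. So H_2 ≅ Z.

H_0 ≅ Z,  H_1 = 0,  H_2 ≅ Z.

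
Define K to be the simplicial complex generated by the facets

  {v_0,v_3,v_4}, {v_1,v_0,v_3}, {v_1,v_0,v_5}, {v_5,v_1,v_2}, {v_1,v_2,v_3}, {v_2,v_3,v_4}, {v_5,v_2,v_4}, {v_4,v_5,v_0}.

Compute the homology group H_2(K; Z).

H_2 = Z.

We work with the vertex ordering v_0 < v_1 < v_2 < v_3 < v_4 < v_5. The simplices of K, each written with vertices in increasing order, are:

  0-simplices (6): [v_0], [v_1], [v_2], [v_3], [v_4], [v_5]
  1-simplices (12): [v_0,v_1], [v_0,v_3], [v_0,v_4], [v_0,v_5], [v_1,v_2], [v_1,v_3], [v_1,v_5], [v_2,v_3], [v_2,v_4], [v_2,v_5], [v_3,v_4], [v_4,v_5]
  2-simplices (8): [v_0,v_1,v_3], [v_0,v_1,v_5], [v_0,v_3,v_4], [v_0,v_4,v_5], [v_1,v_2,v_3], [v_1,v_2,v_5], [v_2,v_3,v_4], [v_2,v_4,v_5]

Hence C_0 ≅ Z^6, C_1 ≅ Z^12, C_2 ≅ Z^8.

The boundary map ∂_1: C_1 → C_0 is given by ∂[p,q] = [q] − [p]. For instance
  ∂[v_3,v_4] = [v_4] − [v_3].
The resulting 6×12 matrix has rank 5, and its Smith normal form has invariant factors (1,1,1,1,1).

The boundary map ∂_2: C_2 → C_1 sends each 2-simplex [p,q,r] to [q,r] − [p,r] + [p,q]. For instance
  ∂[v_2,v_4,v_5] = [v_4,v_5] − [v_2,v_5] + [v_2,v_4],
  ∂[v_1,v_2,v_3] = [v_2,v_3] − [v_1,v_3] + [v_1,v_2].
As a 12×8 matrix over Z this has rank 7, with invariant factors (1,1,1,1,1,1,1).

From H_k ≅ ker(∂_k) / im(∂_{k+1}) we obtain:

  H_2: rank ker ∂_2 − rank ∂_3 = (8 − 7) − 0 = 1, and there is no ∂_3, so H_2 = Z.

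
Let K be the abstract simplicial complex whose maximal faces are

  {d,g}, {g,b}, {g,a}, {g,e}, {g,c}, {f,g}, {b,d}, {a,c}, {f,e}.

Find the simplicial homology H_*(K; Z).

H_0 = Z,  H_1 = Z^3.

Take the total order a < b < c < d < e < f < g on the vertex set. Then K (dimension 1) consists of the simplices:

  0-simplices (7): a, b, c, d, e, f, g
  1-simplices (9): ac, ag, bd, bg, cg, dg, ef, eg, fg

Hence C_0 ≅ Z^7, C_1 ≅ Z^9.

Boundary ∂_1: C_1 → C_0 sends each edge [p,q] (with p < q) to q − p. For instance
  ∂bg = g − b.
This gives a 7×9 integer matrix of rank 6; reducing to Smith normal form yields diagonal entries (1,1,1,1,1,1).

From H_k ≅ ker(∂_k) / im(∂_{k+1}) we obtain:

  H_0: rank C_0 − rank ∂_1 = 7 − 6 = 1, and the invariant factors of ∂_1 are all 1, so H_0 = Z.
  H_1: rank ker ∂_1 − rank ∂_2 = (9 − 6) − 0 = 3, and there is no ∂_2, so H_1 = Z^3.

(K is a triangulation of a wedge of 3 circles.)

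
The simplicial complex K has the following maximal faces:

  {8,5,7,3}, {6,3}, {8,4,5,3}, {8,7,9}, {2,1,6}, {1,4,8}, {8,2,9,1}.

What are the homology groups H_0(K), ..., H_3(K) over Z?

Take the total order 1 < 2 < 3 < 4 < 5 < 6 < 7 < 8 < 9 on the vertex set. Then K (dimension 3) consists of the simplices:

  0-simplices (9): [1], [2], [3], [4], [5], [6], [7], [8], [9]
  1-simplices (20): [1,2], [1,4], [1,6], [1,8], [1,9], [2,6], [2,8], [2,9], [3,4], [3,5], [3,6], [3,7], [3,8], [4,5], [4,8], [5,7], [5,8], [7,8], [7,9], [8,9]
  2-simplices (14): [1,2,6], [1,2,8], [1,2,9], [1,4,8], [1,8,9], [2,8,9], [3,4,5], [3,4,8], [3,5,7], [3,5,8], [3,7,8], [4,5,8], [5,7,8], [7,8,9]
  3-simplices (3): [1,2,8,9], [3,4,5,8], [3,5,7,8]

so the chain groups are C_0 ≅ Z^9, C_1 ≅ Z^20, C_2 ≅ Z^14, C_3 ≅ Z^3.

∂_1: C_1 → C_0 is given by ∂[p,q] = [q] − [p].
As a 9×20 matrix over Z this has rank 8, with invariant factors (1,1,1,1,1,1,1,1).

∂_2: C_2 → C_1 sends each 2-simplex [p,q,r] to [q,r] − [p,r] + [p,q]. For instance
  ∂[2,8,9] = [8,9] − [2,9] + [2,8],
  ∂[3,4,5] = [4,5] − [3,5] + [3,4].
This gives a 20×14 integer matrix of rank 11; reducing to Smith normal form yields diagonal entries (1,1,1,1,1,1,1,1,1,1,1).

The boundary map ∂_3: C_3 → C_2 sends each 3-simplex σ to the alternating sum Σ_i (−1)^i (σ with its i-th vertex removed). For instance
  ∂[1,2,8,9] = [2,8,9] − [1,8,9] + [1,2,9] − [1,2,8],
  ∂[3,5,7,8] = [5,7,8] − [3,7,8] + [3,5,8] − [3,5,7].
As a 14×3 matrix over Z this has rank 3, with invariant factors (1,1,1).

Computing H_k = (kernel of ∂_k) / (image of ∂_{k+1}):

  H_0: rank C_0 − rank ∂_1 = 9 − 8 = 1, and the invariant factors of ∂_1 are all 1, so H_0 = Z.
  H_1: rank ker ∂_1 − rank ∂_2 = (20 − 8) − 11 = 1, and the invariant factors of ∂_2 are all 1, so H_1 = Z.
  H_2: rank ker ∂_2 − rank ∂_3 = (14 − 11) − 3 = 0, and the invariant factors of ∂_3 are all 1, so H_2 = 0.
  H_3: rank ker ∂_3 − rank ∂_4 = (3 − 3) − 0 = 0, and there is no ∂_4, so H_3 = 0.

H_0 ≅ Z,  H_1 ≅ Z,  H_2 = 0,  H_3 = 0.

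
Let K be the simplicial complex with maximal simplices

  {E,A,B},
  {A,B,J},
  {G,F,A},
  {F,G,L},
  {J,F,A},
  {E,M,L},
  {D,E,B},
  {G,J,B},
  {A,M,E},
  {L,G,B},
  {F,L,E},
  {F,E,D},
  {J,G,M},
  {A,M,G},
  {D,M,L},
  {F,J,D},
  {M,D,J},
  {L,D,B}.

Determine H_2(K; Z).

H_2 ≅ 0.

We work with the vertex ordering A < B < D < E < F < G < J < L < M. The simplices of K, each written with vertices in increasing order, are:

  0-simplices (9): A, B, D, E, F, G, J, L, M
  1-simplices (27): AB, AE, AF, AG, AJ, AM, BD, BE, BG, BJ, BL, DE, DF, DJ, DL, DM, EF, EL, EM, FG, FJ, FL, GJ, GL, GM, JM, LM
  2-simplices (18): ABE, ABJ, AEM, AFG, AFJ, AGM, BDE, BDL, BGJ, BGL, DEF, DFJ, DJM, DLM, EFL, ELM, FGL, GJM

Hence C_0 ≅ Z^9, C_1 ≅ Z^27, C_2 ≅ Z^18.

Boundary ∂_1: C_1 → C_0 is given by ∂[p,q] = [q] − [p]. For instance
  ∂AG = G − A.
This gives a 9×27 integer matrix of rank 8; reducing to Smith normal form yields diagonal entries (1,1,1,1,1,1,1,1).

Boundary ∂_2: C_2 → C_1 maps a triangle to the signed sum of its edges. For instance
  ∂EFL = FL − EL + EF,
  ∂BDE = DE − BE + BD.
As a 27×18 matrix over Z this has rank 18, with invariant factors (1,1,1,1,1,1,1,1,1,1,1,1,1,1,1,1,1,2).

From H_k ≅ ker(∂_k) / im(∂_{k+1}) we obtain:

  H_2: rank ker ∂_2 − rank ∂_3 = (18 − 18) − 0 = 0, and there is no ∂_3, so H_2 = 0.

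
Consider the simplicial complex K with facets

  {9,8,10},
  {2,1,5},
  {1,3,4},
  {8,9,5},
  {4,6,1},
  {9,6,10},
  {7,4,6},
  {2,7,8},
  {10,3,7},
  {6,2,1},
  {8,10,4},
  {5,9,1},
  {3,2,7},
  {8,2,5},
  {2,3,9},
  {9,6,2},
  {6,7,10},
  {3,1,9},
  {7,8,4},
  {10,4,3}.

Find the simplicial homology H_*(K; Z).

Fix the vertex order 1 < 2 < 3 < 4 < 5 < 6 < 7 < 8 < 9 < 10 and write every simplex with vertices in increasing order. Then dim K = 2 and the simplices of K are:

  0-simplices (10): [1], [2], [3], [4], [5], [6], [7], [8], [9], [10]
  1-simplices (30): (30 of them)
  2-simplices (20): (20 of them)

so the chain groups are C_0 ≅ Z^10, C_1 ≅ Z^30, C_2 ≅ Z^20.

The boundary map ∂_1: C_1 → C_0 is given by ∂[p,q] = [q] − [p]. For instance
  ∂[1,9] = [9] − [1].
The 10×30 boundary matrix has rank 9 and Smith normal form diag(1,1,1,1,1,1,1,1,1).

Boundary ∂_2: C_2 → C_1 sends each 2-simplex [p,q,r] to [q,r] − [p,r] + [p,q]. For instance
  ∂[2,3,9] = [3,9] − [2,9] + [2,3],
  ∂[3,4,10] = [4,10] − [3,10] + [3,4].
The resulting 30×20 matrix has rank 20, and its Smith normal form has invariant factors (1,1,1,1,1,1,1,1,1,1,1,1,1,1,1,1,1,1,1,2).

From H_k ≅ ker(∂_k) / im(∂_{k+1}) we obtain:

  H_0: rank C_0 − rank ∂_1 = 10 − 9 = 1, and the invariant factors of ∂_1 are all 1, so H_0 = Z.
  H_1: rank ker ∂_1 − rank ∂_2 = (30 − 9) − 20 = 1, and ∂_2 has invariant factor 2 > 1, so H_1 = Z ⊕ Z/2Z.
  H_2: rank ker ∂_2 − rank ∂_3 = (20 − 20) − 0 = 0, and there is no ∂_3, so H_2 = 0.

As a check, the Euler characteristic is 10 − 30 + 20 = 0, which agrees with 1 − 1 + 0 = 0.
(K is a triangulation of the Klein bottle.)

H_0 ≅ Z,  H_1 ≅ Z ⊕ Z/2Z,  H_2 = 0.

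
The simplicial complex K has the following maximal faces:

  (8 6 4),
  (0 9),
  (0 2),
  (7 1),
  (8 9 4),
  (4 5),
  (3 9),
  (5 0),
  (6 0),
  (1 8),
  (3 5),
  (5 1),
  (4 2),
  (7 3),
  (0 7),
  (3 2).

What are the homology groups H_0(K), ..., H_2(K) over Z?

K has 10 vertices, 19 edges, 2 triangles.
rank ∂_0 = 0, rank ∂_1 = 9 ⇒ b_0 = 10 − 0 − 9 = 1; all invariant factors of ∂_1 are 1 so no torsion. So H_0 = Z.
rank ∂_1 = 9, rank ∂_2 = 2 ⇒ b_1 = 19 − 9 − 2 = 8; all invariant factors of ∂_2 are 1 so no torsion. So H_1 = Z^8.
rank ∂_2 = 2, rank ∂_3 = 0 ⇒ b_2 = 2 − 2 − 0 = 0. So H_2 = 0.

H_0 = Z,  H_1 = Z^8,  H_2 = 0.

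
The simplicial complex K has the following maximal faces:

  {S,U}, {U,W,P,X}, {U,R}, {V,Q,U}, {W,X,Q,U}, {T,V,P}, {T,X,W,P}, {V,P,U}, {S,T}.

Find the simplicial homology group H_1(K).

K has 9 vertices, 19 edges, 13 triangles, 3 3-simplices.
rank ∂_1 = 8, rank ∂_2 = 10 ⇒ b_1 = 19 − 8 − 10 = 1; all invariant factors of ∂_2 are 1 so no torsion. So H_1 = Z.

H_1 = Z.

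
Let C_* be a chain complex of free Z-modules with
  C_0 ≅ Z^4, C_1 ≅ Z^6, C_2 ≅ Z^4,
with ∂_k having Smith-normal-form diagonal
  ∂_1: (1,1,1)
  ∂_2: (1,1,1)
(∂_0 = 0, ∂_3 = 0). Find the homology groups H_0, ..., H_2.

H_0 = Z,  H_1 = 0,  H_2 = Z.

H_0: b_0 = 4 − 0 − 3 = 1; torsion from ∂_1 factors > 1: none. So H_0 = Z.
H_1: b_1 = 6 − 3 − 3 = 0; torsion from ∂_2 factors > 1: none. So H_1 = 0.
H_2: b_2 = 4 − 3 − 0 = 1; torsion from ∂_3 factors > 1: none. So H_2 = Z.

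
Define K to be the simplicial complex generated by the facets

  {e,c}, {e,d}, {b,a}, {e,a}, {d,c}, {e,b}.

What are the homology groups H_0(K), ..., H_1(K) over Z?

H_0 = Z,  H_1 = Z^2.

Fix the vertex order a < b < c < d < e and write every simplex with vertices in increasing order. Then dim K = 1 and the simplices of K are:

  0-simplices (5): a, b, c, d, e
  1-simplices (6): ab, ae, be, cd, ce, de

Hence C_0 ≅ Z^5, C_1 ≅ Z^6.

∂_1: C_1 → C_0 is given by ∂[p,q] = [q] − [p]. For instance
  ∂ce = e − c.
As a 5×6 matrix over Z this has rank 4, with invariant factors (1,1,1,1).

Reading off H_k = ker ∂_k / im ∂_{k+1}:

  H_0: rank C_0 − rank ∂_1 = 5 − 4 = 1, and the invariant factors of ∂_1 are all 1, so H_0 = Z.
  H_1: rank ker ∂_1 − rank ∂_2 = (6 − 4) − 0 = 2, and there is no ∂_2, so H_1 = Z^2.

As a check, the Euler characteristic is 5 − 6 = -1, which agrees with 1 − 2 = -1.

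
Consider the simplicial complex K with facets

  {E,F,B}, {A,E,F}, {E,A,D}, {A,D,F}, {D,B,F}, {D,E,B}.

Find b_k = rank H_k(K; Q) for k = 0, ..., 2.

b_0 = 1, b_1 = 0, b_2 = 1.

We work with the vertex ordering A < B < D < E < F. The simplices of K, each written with vertices in increasing order, are:

  0-simplices (5): A, B, D, E, F
  1-simplices (9): AD, AE, AF, BD, BE, BF, DE, DF, EF
  2-simplices (6): ADE, ADF, AEF, BDE, BDF, BEF

Hence C_0 ≅ Z^5, C_1 ≅ Z^9, C_2 ≅ Z^6.

The boundary map ∂_1: C_1 → C_0 maps an edge to its endpoints' difference, ∂[p,q] = q − p.
As a 5×9 matrix over Z this has rank 4, with invariant factors (1,1,1,1).

Boundary ∂_2: C_2 → C_1 maps a triangle to the signed sum of its edges. For instance
  ∂ADF = DF − AF + AD,
  ∂AEF = EF − AF + AE.
The resulting 9×6 matrix has rank 5, and its Smith normal form has invariant factors (1,1,1,1,1).

From H_k ≅ ker(∂_k) / im(∂_{k+1}) we obtain:

  H_0: rank C_0 − rank ∂_1 = 5 − 4 = 1, and the invariant factors of ∂_1 are all 1, so H_0 = Z.
  H_1: rank ker ∂_1 − rank ∂_2 = (9 − 4) − 5 = 0, and the invariant factors of ∂_2 are all 1, so H_1 = 0.
  H_2: rank ker ∂_2 − rank ∂_3 = (6 − 5) − 0 = 1, and there is no ∂_3, so H_2 = Z.

As a check, the Euler characteristic is 5 − 9 + 6 = 2, which agrees with 1 − 0 + 1 = 2.

Hence the Betti numbers are b_0 = 1, b_1 = 0, b_2 = 1.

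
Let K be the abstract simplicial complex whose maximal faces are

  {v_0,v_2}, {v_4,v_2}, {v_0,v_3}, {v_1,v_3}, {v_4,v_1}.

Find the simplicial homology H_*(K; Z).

H_0 ≅ Z,  H_1 ≅ Z.

We work with the vertex ordering v_0 < v_1 < v_2 < v_3 < v_4. The simplices of K, each written with vertices in increasing order, are:

  0-simplices (5): [v_0], [v_1], [v_2], [v_3], [v_4]
  1-simplices (5): [v_0,v_2], [v_0,v_3], [v_1,v_3], [v_1,v_4], [v_2,v_4]

Hence C_0 ≅ Z^5, C_1 ≅ Z^5.

The boundary map ∂_1: C_1 → C_0 maps an edge to its endpoints' difference, ∂[p,q] = q − p.
The resulting 5×5 matrix has rank 4, and its Smith normal form has invariant factors (1,1,1,1).

Now H_k = ker ∂_k / im ∂_{k+1}, so:

  H_0: rank C_0 − rank ∂_1 = 5 − 4 = 1, and the invariant factors of ∂_1 are all 1, so H_0 = Z.
  H_1: rank ker ∂_1 − rank ∂_2 = (5 − 4) − 0 = 1, and there is no ∂_2, so H_1 = Z.

As a check, the Euler characteristic is 5 − 5 = 0, which agrees with 1 − 1 = 0.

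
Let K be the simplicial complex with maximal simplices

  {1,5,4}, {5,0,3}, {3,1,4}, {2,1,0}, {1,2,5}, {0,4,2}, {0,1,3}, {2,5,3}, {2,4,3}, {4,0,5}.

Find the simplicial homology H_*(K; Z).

H_0 = Z,  H_1 = Z/2Z,  H_2 = 0.

Fix the vertex order 0 < 1 < 2 < 3 < 4 < 5 and write every simplex with vertices in increasing order. Then dim K = 2 and the simplices of K are:

  0-simplices (6): [0], [1], [2], [3], [4], [5]
  1-simplices (15): [0,1], [0,2], [0,3], [0,4], [0,5], [1,2], [1,3], [1,4], [1,5], [2,3], [2,4], [2,5], [3,4], [3,5], [4,5]
  2-simplices (10): [0,1,2], [0,1,3], [0,2,4], [0,3,5], [0,4,5], [1,2,5], [1,3,4], [1,4,5], [2,3,4], [2,3,5]

so the chain groups are C_0 ≅ Z^6, C_1 ≅ Z^15, C_2 ≅ Z^10.

∂_1: C_1 → C_0 sends each edge [p,q] (with p < q) to q − p. For instance
  ∂[1,2] = [2] − [1].
As a 6×15 matrix over Z this has rank 5, with invariant factors (1,1,1,1,1).

The boundary map ∂_2: C_2 → C_1 acts by ∂[p,q,r] = [q,r] − [p,r] + [p,q]. For instance
  ∂[0,3,5] = [3,5] − [0,5] + [0,3],
  ∂[1,2,5] = [2,5] − [1,5] + [1,2].
The resulting 15×10 matrix has rank 10, and its Smith normal form has invariant factors (1,1,1,1,1,1,1,1,1,2).

Now H_k = ker ∂_k / im ∂_{k+1}, so:

  H_0: rank C_0 − rank ∂_1 = 6 − 5 = 1, and the invariant factors of ∂_1 are all 1, so H_0 = Z.
  H_1: rank ker ∂_1 − rank ∂_2 = (15 − 5) − 10 = 0, and ∂_2 has invariant factor 2 > 1, so H_1 = Z/2Z.
  H_2: rank ker ∂_2 − rank ∂_3 = (10 − 10) − 0 = 0, and there is no ∂_3, so H_2 = 0.

As a check, the Euler characteristic is 6 − 15 + 10 = 1, which agrees with 1 − 0 + 0 = 1.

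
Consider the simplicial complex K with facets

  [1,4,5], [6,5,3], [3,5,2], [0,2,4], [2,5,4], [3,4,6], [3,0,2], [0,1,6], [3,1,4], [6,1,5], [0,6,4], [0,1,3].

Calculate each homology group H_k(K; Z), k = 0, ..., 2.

H_0 = Z,  H_1 = Z_2,  H_2 = 0.

K has 7 vertices, 18 edges, 12 triangles.
rank ∂_0 = 0, rank ∂_1 = 6 ⇒ b_0 = 7 − 0 − 6 = 1; all invariant factors of ∂_1 are 1 so no torsion. So H_0 ≅ Z.
rank ∂_1 = 6, rank ∂_2 = 12 ⇒ b_1 = 18 − 6 − 12 = 0; ∂_2 has invariant factor(s) [2] giving torsion. So H_1 ≅ Z_2.
rank ∂_2 = 12, rank ∂_3 = 0 ⇒ b_2 = 12 − 12 − 0 = 0. So H_2 ≅ 0.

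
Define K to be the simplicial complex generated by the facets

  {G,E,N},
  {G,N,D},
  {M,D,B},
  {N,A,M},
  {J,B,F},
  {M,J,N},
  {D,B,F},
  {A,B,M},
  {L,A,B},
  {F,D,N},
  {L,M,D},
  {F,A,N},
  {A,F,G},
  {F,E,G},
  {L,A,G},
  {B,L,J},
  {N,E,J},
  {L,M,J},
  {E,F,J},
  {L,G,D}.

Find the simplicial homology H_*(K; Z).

H_0 = Z,  H_1 = Z ⊕ Z_2,  H_2 = 0.

Take the total order A < B < D < E < F < G < J < L < M < N on the vertex set. Then K (dimension 2) consists of the simplices:

  0-simplices (10): A, B, D, E, F, G, J, L, M, N
  1-simplices (30): AB, AF, AG, AL, AM, AN, BD, BF, BJ, BL, BM, DF, DG, DL, DM, DN, EF, EG, EJ, EN, FG, FJ, FN, GL, GN, JL, JM, JN, LM, MN
  2-simplices (20): ABL, ABM, AFG, AFN, AGL, AMN, BDF, BDM, BFJ, BJL, DFN, DGL, DGN, DLM, EFG, EFJ, EGN, EJN, JLM, JMN

giving chain groups C_0 ≅ Z^10, C_1 ≅ Z^30, C_2 ≅ Z^20.

∂_1: C_1 → C_0 is given by ∂[p,q] = [q] − [p]. For instance
  ∂JL = L − J.
This gives a 10×30 integer matrix of rank 9; reducing to Smith normal form yields diagonal entries (1,1,1,1,1,1,1,1,1).

The boundary map ∂_2: C_2 → C_1 acts by ∂[p,q,r] = [q,r] − [p,r] + [p,q]. For instance
  ∂EGN = GN − EN + EG,
  ∂BJL = JL − BL + BJ.
The resulting 30×20 matrix has rank 20, and its Smith normal form has invariant factors (1,1,1,1,1,1,1,1,1,1,1,1,1,1,1,1,1,1,1,2).

Computing H_k = (kernel of ∂_k) / (image of ∂_{k+1}):

  H_0: rank C_0 − rank ∂_1 = 10 − 9 = 1, and the invariant factors of ∂_1 are all 1, so H_0 ≅ Z.
  H_1: rank ker ∂_1 − rank ∂_2 = (30 − 9) − 20 = 1, and ∂_2 has invariant factor 2 > 1, so H_1 ≅ Z ⊕ Z_2.
  H_2: rank ker ∂_2 − rank ∂_3 = (20 − 20) − 0 = 0, and there is no ∂_3, so H_2 ≅ 0.

As a check, the Euler characteristic is 10 − 30 + 20 = 0, which agrees with 1 − 1 + 0 = 0.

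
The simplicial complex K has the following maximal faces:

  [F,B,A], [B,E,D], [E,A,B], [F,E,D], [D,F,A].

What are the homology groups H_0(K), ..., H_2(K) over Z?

H_0 ≅ Z,  H_1 ≅ Z,  H_2 = 0.

We work with the vertex ordering A < B < D < E < F. The simplices of K, each written with vertices in increasing order, are:

  0-simplices (5): A, B, D, E, F
  1-simplices (10): AB, AD, AE, AF, BD, BE, BF, DE, DF, EF
  2-simplices (5): ABE, ABF, ADF, BDE, DEF

giving chain groups C_0 ≅ Z^5, C_1 ≅ Z^10, C_2 ≅ Z^5.

Boundary ∂_1: C_1 → C_0 sends each edge [p,q] (with p < q) to q − p.
As a 5×10 matrix over Z this has rank 4, with invariant factors (1,1,1,1).

Boundary ∂_2: C_2 → C_1 maps a triangle to the signed sum of its edges. For instance
  ∂ABF = BF − AF + AB,
  ∂BDE = DE − BE + BD.
The 10×5 boundary matrix has rank 5 and Smith normal form diag(1,1,1,1,1).

From H_k ≅ ker(∂_k) / im(∂_{k+1}) we obtain:

  H_0: rank C_0 − rank ∂_1 = 5 − 4 = 1, and the invariant factors of ∂_1 are all 1, so H_0 ≅ Z.
  H_1: rank ker ∂_1 − rank ∂_2 = (10 − 4) − 5 = 1, and the invariant factors of ∂_2 are all 1, so H_1 ≅ Z.
  H_2: rank ker ∂_2 − rank ∂_3 = (5 − 5) − 0 = 0, and there is no ∂_3, so H_2 ≅ 0.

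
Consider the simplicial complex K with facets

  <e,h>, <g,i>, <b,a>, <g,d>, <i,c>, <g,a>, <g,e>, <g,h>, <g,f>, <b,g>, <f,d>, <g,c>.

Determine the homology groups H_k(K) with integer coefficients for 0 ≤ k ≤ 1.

H_0 ≅ Z,  H_1 ≅ Z^4.

Fix the vertex order a < b < c < d < e < f < g < h < i and write every simplex with vertices in increasing order. Then dim K = 1 and the simplices of K are:

  0-simplices (9): a, b, c, d, e, f, g, h, i
  1-simplices (12): ab, ag, bg, cg, ci, df, dg, eg, eh, fg, gh, gi

so the chain groups are C_0 ≅ Z^9, C_1 ≅ Z^12.

∂_1: C_1 → C_0 is given by ∂[p,q] = [q] − [p].
This gives a 9×12 integer matrix of rank 8; reducing to Smith normal form yields diagonal entries (1,1,1,1,1,1,1,1).

From H_k ≅ ker(∂_k) / im(∂_{k+1}) we obtain:

  H_0: rank C_0 − rank ∂_1 = 9 − 8 = 1, and the invariant factors of ∂_1 are all 1, so H_0 ≅ Z.
  H_1: rank ker ∂_1 − rank ∂_2 = (12 − 8) − 0 = 4, and there is no ∂_2, so H_1 ≅ Z^4.

As a check, the Euler characteristic is 9 − 12 = -3, which agrees with 1 − 4 = -3.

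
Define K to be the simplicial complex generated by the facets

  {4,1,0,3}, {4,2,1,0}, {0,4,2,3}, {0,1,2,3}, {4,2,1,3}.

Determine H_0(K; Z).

H_0 ≅ Z.

Take the total order 0 < 1 < 2 < 3 < 4 on the vertex set. Then K (dimension 3) consists of the simplices:

  0-simplices (5): [0], [1], [2], [3], [4]
  1-simplices (10): [0,1], [0,2], [0,3], [0,4], [1,2], [1,3], [1,4], [2,3], [2,4], [3,4]
  2-simplices (10): [0,1,2], [0,1,3], [0,1,4], [0,2,3], [0,2,4], [0,3,4], [1,2,3], [1,2,4], [1,3,4], [2,3,4]
  3-simplices (5): [0,1,2,3], [0,1,2,4], [0,1,3,4], [0,2,3,4], [1,2,3,4]

giving chain groups C_0 ≅ Z^5, C_1 ≅ Z^10, C_2 ≅ Z^10, C_3 ≅ Z^5.

The boundary map ∂_1: C_1 → C_0 is given by ∂[p,q] = [q] − [p]. For instance
  ∂[0,4] = [4] − [0].
As a 5×10 matrix over Z this has rank 4, with invariant factors (1,1,1,1).

∂_2: C_2 → C_1 maps a triangle to the signed sum of its edges. For instance
  ∂[1,2,4] = [2,4] − [1,4] + [1,2],
  ∂[0,2,3] = [2,3] − [0,3] + [0,2].
The resulting 10×10 matrix has rank 6, and its Smith normal form has invariant factors (1,1,1,1,1,1).

∂_3: C_3 → C_2 sends each 3-simplex σ to the alternating sum Σ_i (−1)^i (σ with its i-th vertex removed). For instance
  ∂[0,1,2,4] = [1,2,4] − [0,2,4] + [0,1,4] − [0,1,2],
  ∂[0,1,2,3] = [1,2,3] − [0,2,3] + [0,1,3] − [0,1,2].
This gives a 10×5 integer matrix of rank 4; reducing to Smith normal form yields diagonal entries (1,1,1,1).

From H_k ≅ ker(∂_k) / im(∂_{k+1}) we obtain:

  H_0: rank C_0 − rank ∂_1 = 5 − 4 = 1, and the invariant factors of ∂_1 are all 1, so H_0 = Z.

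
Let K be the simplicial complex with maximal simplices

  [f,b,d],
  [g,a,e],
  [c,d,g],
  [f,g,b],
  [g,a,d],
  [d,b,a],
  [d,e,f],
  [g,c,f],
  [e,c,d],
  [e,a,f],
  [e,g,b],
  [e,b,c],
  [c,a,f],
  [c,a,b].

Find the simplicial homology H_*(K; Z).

H_0 ≅ Z,  H_1 ≅ Z^2,  H_2 ≅ Z.

K has 7 vertices, 21 edges, 14 triangles.
rank ∂_0 = 0, rank ∂_1 = 6 ⇒ b_0 = 7 − 0 − 6 = 1; all invariant factors of ∂_1 are 1 so no torsion. So H_0 = Z.
rank ∂_1 = 6, rank ∂_2 = 13 ⇒ b_1 = 21 − 6 − 13 = 2; all invariant factors of ∂_2 are 1 so no torsion. So H_1 = Z^2.
rank ∂_2 = 13, rank ∂_3 = 0 ⇒ b_2 = 14 − 13 − 0 = 1. So H_2 = Z.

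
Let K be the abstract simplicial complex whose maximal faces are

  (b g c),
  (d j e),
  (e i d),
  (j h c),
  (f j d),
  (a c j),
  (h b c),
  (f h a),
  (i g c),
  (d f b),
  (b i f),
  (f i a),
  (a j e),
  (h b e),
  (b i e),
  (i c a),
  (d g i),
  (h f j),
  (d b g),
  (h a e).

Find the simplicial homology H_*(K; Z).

Take the total order a < b < c < d < e < f < g < h < i < j on the vertex set. Then K (dimension 2) consists of the simplices:

  0-simplices (10): a, b, c, d, e, f, g, h, i, j
  1-simplices (30): ac, ae, af, ah, ai, aj, bc, bd, be, bf, bg, bh, bi, cg, ch, ci, cj, de, df, dg, di, dj, eh, ei, ej, fh, fi, fj, gi, hj
  2-simplices (20): aci, acj, aeh, aej, afh, afi, bcg, bch, bdf, bdg, beh, bei, bfi, cgi, chj, dei, dej, dfj, dgi, fhj

giving chain groups C_0 ≅ Z^10, C_1 ≅ Z^30, C_2 ≅ Z^20.

∂_1: C_1 → C_0 sends each edge [p,q] (with p < q) to q − p.
The resulting 10×30 matrix has rank 9, and its Smith normal form has invariant factors (1,1,1,1,1,1,1,1,1).

Boundary ∂_2: C_2 → C_1 acts by ∂[p,q,r] = [q,r] − [p,r] + [p,q]. For instance
  ∂aci = ci − ai + ac,
  ∂acj = cj − aj + ac.
As a 30×20 matrix over Z this has rank 20, with invariant factors (1,1,1,1,1,1,1,1,1,1,1,1,1,1,1,1,1,1,1,2).

Now H_k = ker ∂_k / im ∂_{k+1}, so:

  H_0: rank C_0 − rank ∂_1 = 10 − 9 = 1, and the invariant factors of ∂_1 are all 1, so H_0 = Z.
  H_1: rank ker ∂_1 − rank ∂_2 = (30 − 9) − 20 = 1, and ∂_2 has invariant factor 2 > 1, so H_1 = Z ⊕ Z/2.
  H_2: rank ker ∂_2 − rank ∂_3 = (20 − 20) − 0 = 0, and there is no ∂_3, so H_2 = 0.

H_0 = Z,  H_1 = Z ⊕ Z/2,  H_2 = 0.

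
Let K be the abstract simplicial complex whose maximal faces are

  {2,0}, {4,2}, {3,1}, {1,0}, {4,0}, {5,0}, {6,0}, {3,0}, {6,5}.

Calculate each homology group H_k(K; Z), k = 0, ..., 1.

Fix the vertex order 0 < 1 < 2 < 3 < 4 < 5 < 6 and write every simplex with vertices in increasing order. Then dim K = 1 and the simplices of K are:

  0-simplices (7): [0], [1], [2], [3], [4], [5], [6]
  1-simplices (9): [0,1], [0,2], [0,3], [0,4], [0,5], [0,6], [1,3], [2,4], [5,6]

so the chain groups are C_0 ≅ Z^7, C_1 ≅ Z^9.

Boundary ∂_1: C_1 → C_0 maps an edge to its endpoints' difference, ∂[p,q] = q − p. For instance
  ∂[0,6] = [6] − [0].
The resulting 7×9 matrix has rank 6, and its Smith normal form has invariant factors (1,1,1,1,1,1).

Computing H_k = (kernel of ∂_k) / (image of ∂_{k+1}):

  H_0: rank C_0 − rank ∂_1 = 7 − 6 = 1, and the invariant factors of ∂_1 are all 1, so H_0 ≅ Z.
  H_1: rank ker ∂_1 − rank ∂_2 = (9 − 6) − 0 = 3, and there is no ∂_2, so H_1 ≅ Z^3.

(K is a triangulation of a wedge of 3 circles.)

H_0 ≅ Z,  H_1 ≅ Z^3.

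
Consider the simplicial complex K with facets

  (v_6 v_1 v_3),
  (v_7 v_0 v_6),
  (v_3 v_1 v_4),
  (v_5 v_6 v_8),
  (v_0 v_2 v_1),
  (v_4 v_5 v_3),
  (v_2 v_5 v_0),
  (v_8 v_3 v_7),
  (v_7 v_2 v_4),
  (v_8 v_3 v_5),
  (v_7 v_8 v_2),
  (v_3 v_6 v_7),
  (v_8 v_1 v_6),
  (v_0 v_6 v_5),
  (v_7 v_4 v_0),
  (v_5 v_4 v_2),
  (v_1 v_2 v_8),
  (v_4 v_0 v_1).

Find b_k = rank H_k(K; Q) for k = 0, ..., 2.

We work with the vertex ordering v_0 < v_1 < v_2 < v_3 < v_4 < v_5 < v_6 < v_7 < v_8. The simplices of K, each written with vertices in increasing order, are:

  0-simplices (9): [v_0], [v_1], [v_2], [v_3], [v_4], [v_5], [v_6], [v_7], [v_8]
  1-simplices (27): (27 of them)
  2-simplices (18): (18 of them)

so the chain groups are C_0 ≅ Z^9, C_1 ≅ Z^27, C_2 ≅ Z^18.

The boundary map ∂_1: C_1 → C_0 is given by ∂[p,q] = [q] − [p].
The resulting 9×27 matrix has rank 8, and its Smith normal form has invariant factors (1,1,1,1,1,1,1,1).

∂_2: C_2 → C_1 acts by ∂[p,q,r] = [q,r] − [p,r] + [p,q]. For instance
  ∂[v_0,v_2,v_5] = [v_2,v_5] − [v_0,v_5] + [v_0,v_2],
  ∂[v_0,v_4,v_7] = [v_4,v_7] − [v_0,v_7] + [v_0,v_4].
The 27×18 boundary matrix has rank 18 and Smith normal form diag(1,1,1,1,1,1,1,1,1,1,1,1,1,1,1,1,1,2).

Now H_k = ker ∂_k / im ∂_{k+1}, so:

  H_0: rank C_0 − rank ∂_1 = 9 − 8 = 1, and the invariant factors of ∂_1 are all 1, so H_0 ≅ Z.
  H_1: rank ker ∂_1 − rank ∂_2 = (27 − 8) − 18 = 1, and ∂_2 has invariant factor 2 > 1, so H_1 ≅ Z ⊕ Z/2Z.
  H_2: rank ker ∂_2 − rank ∂_3 = (18 − 18) − 0 = 0, and there is no ∂_3, so H_2 ≅ 0.

As a check, the Euler characteristic is 9 − 27 + 18 = 0, which agrees with 1 − 1 + 0 = 0.

Hence the Betti numbers are b_0 = 1, b_1 = 1, b_2 = 0.

b_0 = 1, b_1 = 1, b_2 = 0.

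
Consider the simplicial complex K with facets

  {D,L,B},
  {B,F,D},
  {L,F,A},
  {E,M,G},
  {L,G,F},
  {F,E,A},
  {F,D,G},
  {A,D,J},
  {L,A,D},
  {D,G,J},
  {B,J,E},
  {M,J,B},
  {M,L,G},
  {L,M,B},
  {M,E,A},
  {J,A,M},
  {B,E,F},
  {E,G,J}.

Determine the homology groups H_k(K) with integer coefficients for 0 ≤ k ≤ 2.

H_0 ≅ Z,  H_1 ≅ Z × Z/2,  H_2 = 0.

K has 9 vertices, 27 edges, 18 triangles.
rank ∂_0 = 0, rank ∂_1 = 8 ⇒ b_0 = 9 − 0 − 8 = 1; all invariant factors of ∂_1 are 1 so no torsion. So H_0 = Z.
rank ∂_1 = 8, rank ∂_2 = 18 ⇒ b_1 = 27 − 8 − 18 = 1; ∂_2 has invariant factor(s) [2] giving torsion. So H_1 = Z × Z/2.
rank ∂_2 = 18, rank ∂_3 = 0 ⇒ b_2 = 18 − 18 − 0 = 0. So H_2 = 0.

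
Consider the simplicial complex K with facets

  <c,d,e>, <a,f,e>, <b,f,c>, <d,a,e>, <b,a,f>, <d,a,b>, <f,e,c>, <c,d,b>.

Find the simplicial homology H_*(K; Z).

Take the total order a < b < c < d < e < f on the vertex set. Then K (dimension 2) consists of the simplices:

  0-simplices (6): a, b, c, d, e, f
  1-simplices (12): ab, ad, ae, af, bc, bd, bf, cd, ce, cf, de, ef
  2-simplices (8): abd, abf, ade, aef, bcd, bcf, cde, cef

so the chain groups are C_0 ≅ Z^6, C_1 ≅ Z^12, C_2 ≅ Z^8.

The boundary map ∂_1: C_1 → C_0 is given by ∂[p,q] = [q] − [p]. For instance
  ∂ef = f − e.
As a 6×12 matrix over Z this has rank 5, with invariant factors (1,1,1,1,1).

∂_2: C_2 → C_1 acts by ∂[p,q,r] = [q,r] − [p,r] + [p,q]. For instance
  ∂cde = de − ce + cd,
  ∂ade = de − ae + ad.
As a 12×8 matrix over Z this has rank 7, with invariant factors (1,1,1,1,1,1,1).

From H_k ≅ ker(∂_k) / im(∂_{k+1}) we obtain:

  H_0: rank C_0 − rank ∂_1 = 6 − 5 = 1, and the invariant factors of ∂_1 are all 1, so H_0 ≅ Z.
  H_1: rank ker ∂_1 − rank ∂_2 = (12 − 5) − 7 = 0, and the invariant factors of ∂_2 are all 1, so H_1 ≅ 0.
  H_2: rank ker ∂_2 − rank ∂_3 = (8 − 7) − 0 = 1, and there is no ∂_3, so H_2 ≅ Z.

As a check, the Euler characteristic is 6 − 12 + 8 = 2, which agrees with 1 − 0 + 1 = 2.

H_0 = Z,  H_1 = 0,  H_2 = Z.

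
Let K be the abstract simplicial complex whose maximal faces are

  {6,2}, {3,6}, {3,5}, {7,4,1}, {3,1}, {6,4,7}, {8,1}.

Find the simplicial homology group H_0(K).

Take the total order 1 < 2 < 3 < 4 < 5 < 6 < 7 < 8 on the vertex set. Then K (dimension 2) consists of the simplices:

  0-simplices (8): [1], [2], [3], [4], [5], [6], [7], [8]
  1-simplices (10): [1,3], [1,4], [1,7], [1,8], [2,6], [3,5], [3,6], [4,6], [4,7], [6,7]
  2-simplices (2): [1,4,7], [4,6,7]

giving chain groups C_0 ≅ Z^8, C_1 ≅ Z^10, C_2 ≅ Z^2.

The boundary map ∂_1: C_1 → C_0 sends each edge [p,q] (with p < q) to q − p. For instance
  ∂[1,7] = [7] − [1].
This gives a 8×10 integer matrix of rank 7; reducing to Smith normal form yields diagonal entries (1,1,1,1,1,1,1).

The boundary map ∂_2: C_2 → C_1 acts by ∂[p,q,r] = [q,r] − [p,r] + [p,q]. For instance
  ∂[1,4,7] = [4,7] − [1,7] + [1,4],
  ∂[4,6,7] = [6,7] − [4,7] + [4,6].
This gives a 10×2 integer matrix of rank 2; reducing to Smith normal form yields diagonal entries (1,1).

Reading off H_k = ker ∂_k / im ∂_{k+1}:

  H_0: rank C_0 − rank ∂_1 = 8 − 7 = 1, and the invariant factors of ∂_1 are all 1, so H_0 ≅ Z.

H_0 ≅ Z.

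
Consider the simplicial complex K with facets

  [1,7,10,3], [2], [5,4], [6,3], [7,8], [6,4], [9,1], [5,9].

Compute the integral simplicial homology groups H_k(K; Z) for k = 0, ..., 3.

H_0 ≅ Z^2,  H_1 ≅ Z,  H_2 = 0,  H_3 = 0.

Fix the vertex order 1 < 2 < 3 < 4 < 5 < 6 < 7 < 8 < 9 < 10 and write every simplex with vertices in increasing order. Then dim K = 3 and the simplices of K are:

  0-simplices (10): [1], [2], [3], [4], [5], [6], [7], [8], [9], [10]
  1-simplices (12): [1,3], [1,7], [1,9], [1,10], [3,6], [3,7], [3,10], [4,5], [4,6], [5,9], [7,8], [7,10]
  2-simplices (4): [1,3,7], [1,3,10], [1,7,10], [3,7,10]
  3-simplices (1): [1,3,7,10]

so the chain groups are C_0 ≅ Z^10, C_1 ≅ Z^12, C_2 ≅ Z^4, C_3 ≅ Z^1.

The boundary map ∂_1: C_1 → C_0 maps an edge to its endpoints' difference, ∂[p,q] = q − p.
This gives a 10×12 integer matrix of rank 8; reducing to Smith normal form yields diagonal entries (1,1,1,1,1,1,1,1).

The boundary map ∂_2: C_2 → C_1 acts by ∂[p,q,r] = [q,r] − [p,r] + [p,q]. For instance
  ∂[1,7,10] = [7,10] − [1,10] + [1,7],
  ∂[1,3,7] = [3,7] − [1,7] + [1,3].
The 12×4 boundary matrix has rank 3 and Smith normal form diag(1,1,1).

∂_3: C_3 → C_2 sends each 3-simplex σ to the alternating sum Σ_i (−1)^i (σ with its i-th vertex removed). For instance
  ∂[1,3,7,10] = [3,7,10] − [1,7,10] + [1,3,10] − [1,3,7].
The resulting 4×1 matrix has rank 1, and its Smith normal form has invariant factors (1).

From H_k ≅ ker(∂_k) / im(∂_{k+1}) we obtain:

  H_0: rank C_0 − rank ∂_1 = 10 − 8 = 2, and the invariant factors of ∂_1 are all 1, so H_0 = Z^2.
  H_1: rank ker ∂_1 − rank ∂_2 = (12 − 8) − 3 = 1, and the invariant factors of ∂_2 are all 1, so H_1 = Z.
  H_2: rank ker ∂_2 − rank ∂_3 = (4 − 3) − 1 = 0, and the invariant factors of ∂_3 are all 1, so H_2 = 0.
  H_3: rank ker ∂_3 − rank ∂_4 = (1 − 1) − 0 = 0, and there is no ∂_4, so H_3 = 0.

As a check, the Euler characteristic is 10 − 12 + 4 − 1 = 1, which agrees with 2 − 1 + 0 − 0 = 1.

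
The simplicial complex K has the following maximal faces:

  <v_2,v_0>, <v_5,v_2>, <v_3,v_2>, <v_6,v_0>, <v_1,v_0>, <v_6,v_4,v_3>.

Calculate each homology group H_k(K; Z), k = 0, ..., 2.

Order the vertices as v_0 < v_1 < v_2 < v_3 < v_4 < v_5 < v_6. Listing each simplex with vertices in this order, K has dimension 2 with simplices:

  0-simplices (7): [v_0], [v_1], [v_2], [v_3], [v_4], [v_5], [v_6]
  1-simplices (8): [v_0,v_1], [v_0,v_2], [v_0,v_6], [v_2,v_3], [v_2,v_5], [v_3,v_4], [v_3,v_6], [v_4,v_6]
  2-simplices (1): [v_3,v_4,v_6]

Hence C_0 ≅ Z^7, C_1 ≅ Z^8, C_2 ≅ Z^1.

The boundary map ∂_1: C_1 → C_0 is given by ∂[p,q] = [q] − [p].
As a 7×8 matrix over Z this has rank 6, with invariant factors (1,1,1,1,1,1).

Boundary ∂_2: C_2 → C_1 acts by ∂[p,q,r] = [q,r] − [p,r] + [p,q]. For instance
  ∂[v_3,v_4,v_6] = [v_4,v_6] − [v_3,v_6] + [v_3,v_4].
As a 8×1 matrix over Z this has rank 1, with invariant factors (1).

From H_k ≅ ker(∂_k) / im(∂_{k+1}) we obtain:

  H_0: rank C_0 − rank ∂_1 = 7 − 6 = 1, and the invariant factors of ∂_1 are all 1, so H_0 ≅ Z.
  H_1: rank ker ∂_1 − rank ∂_2 = (8 − 6) − 1 = 1, and the invariant factors of ∂_2 are all 1, so H_1 ≅ Z.
  H_2: rank ker ∂_2 − rank ∂_3 = (1 − 1) − 0 = 0, and there is no ∂_3, so H_2 ≅ 0.

H_0 = Z,  H_1 = Z,  H_2 = 0.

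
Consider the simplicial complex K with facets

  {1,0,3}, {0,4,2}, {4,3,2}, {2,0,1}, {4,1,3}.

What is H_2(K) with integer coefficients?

K has 5 vertices, 10 edges, 5 triangles.
rank ∂_2 = 5, rank ∂_3 = 0 ⇒ b_2 = 5 − 5 − 0 = 0. So H_2 = 0.

H_2 ≅ 0.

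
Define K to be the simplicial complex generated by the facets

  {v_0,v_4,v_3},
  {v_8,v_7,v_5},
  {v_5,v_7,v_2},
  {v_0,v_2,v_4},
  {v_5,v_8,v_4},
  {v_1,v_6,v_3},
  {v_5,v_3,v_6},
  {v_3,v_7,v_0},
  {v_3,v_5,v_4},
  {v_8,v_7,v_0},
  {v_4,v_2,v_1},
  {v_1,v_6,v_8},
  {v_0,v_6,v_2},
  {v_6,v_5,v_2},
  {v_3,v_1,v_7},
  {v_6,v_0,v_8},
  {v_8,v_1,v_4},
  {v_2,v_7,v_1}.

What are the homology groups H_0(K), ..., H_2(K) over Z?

H_0 ≅ Z,  H_1 ≅ Z^2,  H_2 ≅ Z.

K has 9 vertices, 27 edges, 18 triangles.
rank ∂_0 = 0, rank ∂_1 = 8 ⇒ b_0 = 9 − 0 − 8 = 1; all invariant factors of ∂_1 are 1 so no torsion. So H_0 = Z.
rank ∂_1 = 8, rank ∂_2 = 17 ⇒ b_1 = 27 − 8 − 17 = 2; all invariant factors of ∂_2 are 1 so no torsion. So H_1 = Z^2.
rank ∂_2 = 17, rank ∂_3 = 0 ⇒ b_2 = 18 − 17 − 0 = 1. So H_2 = Z.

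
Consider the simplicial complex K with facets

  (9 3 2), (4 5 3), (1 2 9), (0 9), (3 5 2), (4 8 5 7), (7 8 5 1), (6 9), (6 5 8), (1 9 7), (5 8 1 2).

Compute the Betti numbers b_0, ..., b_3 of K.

Take the total order 0 < 1 < 2 < 3 < 4 < 5 < 6 < 7 < 8 < 9 on the vertex set. Then K (dimension 3) consists of the simplices:

  0-simplices (10): [0], [1], [2], [3], [4], [5], [6], [7], [8], [9]
  1-simplices (23): [0,9], [1,2], [1,5], [1,7], [1,8], [1,9], [2,3], [2,5], [2,8], [2,9], [3,4], [3,5], [3,9], [4,5], [4,7], [4,8], [5,6], [5,7], [5,8], [6,8], [6,9], [7,8], [7,9]
  2-simplices (16): [1,2,5], [1,2,8], [1,2,9], [1,5,7], [1,5,8], [1,7,8], [1,7,9], [2,3,5], [2,3,9], [2,5,8], [3,4,5], [4,5,7], [4,5,8], [4,7,8], [5,6,8], [5,7,8]
  3-simplices (3): [1,2,5,8], [1,5,7,8], [4,5,7,8]

Hence C_0 ≅ Z^10, C_1 ≅ Z^23, C_2 ≅ Z^16, C_3 ≅ Z^3.

The boundary map ∂_1: C_1 → C_0 maps an edge to its endpoints' difference, ∂[p,q] = q − p.
As a 10×23 matrix over Z this has rank 9, with invariant factors (1,1,1,1,1,1,1,1,1).

Boundary ∂_2: C_2 → C_1 acts by ∂[p,q,r] = [q,r] − [p,r] + [p,q]. For instance
  ∂[4,5,7] = [5,7] − [4,7] + [4,5],
  ∂[3,4,5] = [4,5] − [3,5] + [3,4].
This gives a 23×16 integer matrix of rank 13; reducing to Smith normal form yields diagonal entries (1,1,1,1,1,1,1,1,1,1,1,1,1).

∂_3: C_3 → C_2 sends each 3-simplex σ to the alternating sum Σ_i (−1)^i (σ with its i-th vertex removed). For instance
  ∂[1,2,5,8] = [2,5,8] − [1,5,8] + [1,2,8] − [1,2,5],
  ∂[4,5,7,8] = [5,7,8] − [4,7,8] + [4,5,8] − [4,5,7].
This gives a 16×3 integer matrix of rank 3; reducing to Smith normal form yields diagonal entries (1,1,1).

From H_k ≅ ker(∂_k) / im(∂_{k+1}) we obtain:

  H_0: rank C_0 − rank ∂_1 = 10 − 9 = 1, and the invariant factors of ∂_1 are all 1, so H_0 = Z.
  H_1: rank ker ∂_1 − rank ∂_2 = (23 − 9) − 13 = 1, and the invariant factors of ∂_2 are all 1, so H_1 = Z.
  H_2: rank ker ∂_2 − rank ∂_3 = (16 − 13) − 3 = 0, and the invariant factors of ∂_3 are all 1, so H_2 = 0.
  H_3: rank ker ∂_3 − rank ∂_4 = (3 − 3) − 0 = 0, and there is no ∂_4, so H_3 = 0.

Hence the Betti numbers are b_0 = 1, b_1 = 1, b_2 = 0, b_3 = 0.

b_0 = 1, b_1 = 1, b_2 = 0, b_3 = 0.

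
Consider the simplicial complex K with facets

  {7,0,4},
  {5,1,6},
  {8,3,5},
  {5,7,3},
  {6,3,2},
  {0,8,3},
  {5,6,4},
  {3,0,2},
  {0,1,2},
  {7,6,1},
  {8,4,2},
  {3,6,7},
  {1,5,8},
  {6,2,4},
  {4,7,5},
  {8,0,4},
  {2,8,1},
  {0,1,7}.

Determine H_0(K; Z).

We work with the vertex ordering 0 < 1 < 2 < 3 < 4 < 5 < 6 < 7 < 8. The simplices of K, each written with vertices in increasing order, are:

  0-simplices (9): [0], [1], [2], [3], [4], [5], [6], [7], [8]
  1-simplices (27): (27 of them)
  2-simplices (18): [0,1,2], [0,1,7], [0,2,3], [0,3,8], [0,4,7], [0,4,8], [1,2,8], [1,5,6], [1,5,8], [1,6,7], [2,3,6], [2,4,6], [2,4,8], [3,5,7], [3,5,8], [3,6,7], [4,5,6], [4,5,7]

giving chain groups C_0 ≅ Z^9, C_1 ≅ Z^27, C_2 ≅ Z^18.

The boundary map ∂_1: C_1 → C_0 sends each edge [p,q] (with p < q) to q − p.
The 9×27 boundary matrix has rank 8 and Smith normal form diag(1,1,1,1,1,1,1,1).

∂_2: C_2 → C_1 sends each 2-simplex [p,q,r] to [q,r] − [p,r] + [p,q]. For instance
  ∂[0,4,7] = [4,7] − [0,7] + [0,4],
  ∂[3,6,7] = [6,7] − [3,7] + [3,6].
The resulting 27×18 matrix has rank 18, and its Smith normal form has invariant factors (1,1,1,1,1,1,1,1,1,1,1,1,1,1,1,1,1,2).

Computing H_k = (kernel of ∂_k) / (image of ∂_{k+1}):

  H_0: rank C_0 − rank ∂_1 = 9 − 8 = 1, and the invariant factors of ∂_1 are all 1, so H_0 = Z.

H_0 = Z.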